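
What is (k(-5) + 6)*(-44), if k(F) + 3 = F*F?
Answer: -1232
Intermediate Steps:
k(F) = -3 + F² (k(F) = -3 + F*F = -3 + F²)
(k(-5) + 6)*(-44) = ((-3 + (-5)²) + 6)*(-44) = ((-3 + 25) + 6)*(-44) = (22 + 6)*(-44) = 28*(-44) = -1232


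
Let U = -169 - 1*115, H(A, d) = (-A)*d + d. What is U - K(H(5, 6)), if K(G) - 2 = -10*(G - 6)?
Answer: -586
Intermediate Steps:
H(A, d) = d - A*d (H(A, d) = -A*d + d = d - A*d)
K(G) = 62 - 10*G (K(G) = 2 - 10*(G - 6) = 2 - 10*(-6 + G) = 2 + (60 - 10*G) = 62 - 10*G)
U = -284 (U = -169 - 115 = -284)
U - K(H(5, 6)) = -284 - (62 - 60*(1 - 1*5)) = -284 - (62 - 60*(1 - 5)) = -284 - (62 - 60*(-4)) = -284 - (62 - 10*(-24)) = -284 - (62 + 240) = -284 - 1*302 = -284 - 302 = -586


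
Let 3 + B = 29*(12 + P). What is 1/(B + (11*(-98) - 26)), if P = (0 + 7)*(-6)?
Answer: -1/1977 ≈ -0.00050582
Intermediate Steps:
P = -42 (P = 7*(-6) = -42)
B = -873 (B = -3 + 29*(12 - 42) = -3 + 29*(-30) = -3 - 870 = -873)
1/(B + (11*(-98) - 26)) = 1/(-873 + (11*(-98) - 26)) = 1/(-873 + (-1078 - 26)) = 1/(-873 - 1104) = 1/(-1977) = -1/1977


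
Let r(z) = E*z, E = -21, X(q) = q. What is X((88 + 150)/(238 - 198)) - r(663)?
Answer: 278579/20 ≈ 13929.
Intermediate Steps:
r(z) = -21*z
X((88 + 150)/(238 - 198)) - r(663) = (88 + 150)/(238 - 198) - (-21)*663 = 238/40 - 1*(-13923) = 238*(1/40) + 13923 = 119/20 + 13923 = 278579/20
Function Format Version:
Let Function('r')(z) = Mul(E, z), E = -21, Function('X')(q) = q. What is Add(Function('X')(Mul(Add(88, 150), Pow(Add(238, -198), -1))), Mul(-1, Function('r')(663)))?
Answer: Rational(278579, 20) ≈ 13929.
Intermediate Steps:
Function('r')(z) = Mul(-21, z)
Add(Function('X')(Mul(Add(88, 150), Pow(Add(238, -198), -1))), Mul(-1, Function('r')(663))) = Add(Mul(Add(88, 150), Pow(Add(238, -198), -1)), Mul(-1, Mul(-21, 663))) = Add(Mul(238, Pow(40, -1)), Mul(-1, -13923)) = Add(Mul(238, Rational(1, 40)), 13923) = Add(Rational(119, 20), 13923) = Rational(278579, 20)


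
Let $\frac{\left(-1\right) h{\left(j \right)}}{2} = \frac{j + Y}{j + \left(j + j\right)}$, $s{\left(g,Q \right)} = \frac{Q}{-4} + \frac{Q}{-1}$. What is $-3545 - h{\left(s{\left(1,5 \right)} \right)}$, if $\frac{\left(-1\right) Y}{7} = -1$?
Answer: $- \frac{88627}{25} \approx -3545.1$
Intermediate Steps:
$Y = 7$ ($Y = \left(-7\right) \left(-1\right) = 7$)
$s{\left(g,Q \right)} = - \frac{5 Q}{4}$ ($s{\left(g,Q \right)} = Q \left(- \frac{1}{4}\right) + Q \left(-1\right) = - \frac{Q}{4} - Q = - \frac{5 Q}{4}$)
$h{\left(j \right)} = - \frac{2 \left(7 + j\right)}{3 j}$ ($h{\left(j \right)} = - 2 \frac{j + 7}{j + \left(j + j\right)} = - 2 \frac{7 + j}{j + 2 j} = - 2 \frac{7 + j}{3 j} = - \frac{2 \left(7 + j\right)}{3 j}$)
$-3545 - h{\left(s{\left(1,5 \right)} \right)} = -3545 - \frac{2 \left(-7 - \left(- \frac{5}{4}\right) 5\right)}{3 \left(\left(- \frac{5}{4}\right) 5\right)} = -3545 - \frac{2 \left(-7 - - \frac{25}{4}\right)}{3 \left(- \frac{25}{4}\right)} = -3545 - \frac{2}{3} \left(- \frac{4}{25}\right) \left(-7 + \frac{25}{4}\right) = -3545 - \frac{2}{3} \left(- \frac{4}{25}\right) \left(- \frac{3}{4}\right) = -3545 - \frac{2}{25} = - \frac{88627}{25}$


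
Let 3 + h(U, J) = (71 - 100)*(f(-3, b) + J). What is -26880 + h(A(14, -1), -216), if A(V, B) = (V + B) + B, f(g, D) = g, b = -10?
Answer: -20532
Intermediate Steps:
A(V, B) = V + 2*B (A(V, B) = (B + V) + B = V + 2*B)
h(U, J) = 84 - 29*J (h(U, J) = -3 + (71 - 100)*(-3 + J) = -3 - 29*(-3 + J) = -3 + (87 - 29*J) = 84 - 29*J)
-26880 + h(A(14, -1), -216) = -26880 + (84 - 29*(-216)) = -26880 + (84 + 6264) = -26880 + 6348 = -20532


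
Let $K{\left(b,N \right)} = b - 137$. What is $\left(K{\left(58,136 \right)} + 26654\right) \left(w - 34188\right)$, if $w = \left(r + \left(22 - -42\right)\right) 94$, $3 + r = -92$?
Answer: $-985985650$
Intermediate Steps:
$r = -95$ ($r = -3 - 92 = -95$)
$K{\left(b,N \right)} = -137 + b$
$w = -2914$ ($w = \left(-95 + \left(22 - -42\right)\right) 94 = \left(-95 + \left(22 + 42\right)\right) 94 = \left(-95 + 64\right) 94 = \left(-31\right) 94 = -2914$)
$\left(K{\left(58,136 \right)} + 26654\right) \left(w - 34188\right) = \left(\left(-137 + 58\right) + 26654\right) \left(-2914 - 34188\right) = \left(-79 + 26654\right) \left(-37102\right) = 26575 \left(-37102\right) = -985985650$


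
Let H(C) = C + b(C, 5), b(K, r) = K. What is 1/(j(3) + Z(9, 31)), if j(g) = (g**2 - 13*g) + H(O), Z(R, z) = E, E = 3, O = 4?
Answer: -1/19 ≈ -0.052632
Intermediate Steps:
H(C) = 2*C (H(C) = C + C = 2*C)
Z(R, z) = 3
j(g) = 8 + g**2 - 13*g (j(g) = (g**2 - 13*g) + 2*4 = (g**2 - 13*g) + 8 = 8 + g**2 - 13*g)
1/(j(3) + Z(9, 31)) = 1/((8 + 3**2 - 13*3) + 3) = 1/((8 + 9 - 39) + 3) = 1/(-22 + 3) = 1/(-19) = -1/19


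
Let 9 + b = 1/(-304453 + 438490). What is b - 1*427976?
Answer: -57365825444/134037 ≈ -4.2799e+5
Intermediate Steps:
b = -1206332/134037 (b = -9 + 1/(-304453 + 438490) = -9 + 1/134037 = -1206332/134037 ≈ -9.0000)
b - 1*427976 = -1206332/134037 - 1*427976 = -1206332/134037 - 427976 = -57365825444/134037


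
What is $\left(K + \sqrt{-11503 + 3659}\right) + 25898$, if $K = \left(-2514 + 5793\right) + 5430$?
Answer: $34607 + 2 i \sqrt{1961} \approx 34607.0 + 88.566 i$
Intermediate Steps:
$K = 8709$ ($K = 3279 + 5430 = 8709$)
$\left(K + \sqrt{-11503 + 3659}\right) + 25898 = \left(8709 + \sqrt{-11503 + 3659}\right) + 25898 = \left(8709 + \sqrt{-7844}\right) + 25898 = \left(8709 + 2 i \sqrt{1961}\right) + 25898 = 34607 + 2 i \sqrt{1961}$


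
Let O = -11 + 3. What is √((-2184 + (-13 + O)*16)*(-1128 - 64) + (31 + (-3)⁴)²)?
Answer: 8*√47131 ≈ 1736.8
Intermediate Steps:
O = -8
√((-2184 + (-13 + O)*16)*(-1128 - 64) + (31 + (-3)⁴)²) = √((-2184 + (-13 - 8)*16)*(-1128 - 64) + (31 + (-3)⁴)²) = √((-2184 - 21*16)*(-1192) + (31 + 81)²) = √((-2184 - 336)*(-1192) + 112²) = √(-2520*(-1192) + 12544) = √(3003840 + 12544) = √3016384 = 8*√47131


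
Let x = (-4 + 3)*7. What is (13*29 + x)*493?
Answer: 182410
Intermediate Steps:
x = -7 (x = -1*7 = -7)
(13*29 + x)*493 = (13*29 - 7)*493 = (377 - 7)*493 = 370*493 = 182410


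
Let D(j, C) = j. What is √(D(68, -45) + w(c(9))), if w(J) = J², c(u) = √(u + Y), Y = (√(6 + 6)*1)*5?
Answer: √(77 + 10*√3) ≈ 9.7119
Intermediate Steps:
Y = 10*√3 (Y = (√12*1)*5 = ((2*√3)*1)*5 = (2*√3)*5 = 10*√3 ≈ 17.320)
c(u) = √(u + 10*√3)
√(D(68, -45) + w(c(9))) = √(68 + (√(9 + 10*√3))²) = √(68 + (9 + 10*√3)) = √(77 + 10*√3)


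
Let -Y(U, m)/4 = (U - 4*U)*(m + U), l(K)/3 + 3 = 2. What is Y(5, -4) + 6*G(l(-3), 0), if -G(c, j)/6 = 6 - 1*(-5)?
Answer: -336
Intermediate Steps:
l(K) = -3 (l(K) = -9 + 3*2 = -9 + 6 = -3)
G(c, j) = -66 (G(c, j) = -6*(6 - 1*(-5)) = -6*(6 + 5) = -6*11 = -66)
Y(U, m) = 12*U*(U + m) (Y(U, m) = -4*(U - 4*U)*(m + U) = -4*(-3*U)*(U + m) = -(-12)*U*(U + m) = 12*U*(U + m))
Y(5, -4) + 6*G(l(-3), 0) = 12*5*(5 - 4) + 6*(-66) = 12*5*1 - 396 = 60 - 396 = -336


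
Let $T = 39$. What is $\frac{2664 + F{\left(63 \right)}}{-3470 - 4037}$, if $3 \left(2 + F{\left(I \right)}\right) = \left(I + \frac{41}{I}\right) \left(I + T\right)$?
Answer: $- \frac{304046}{472941} \approx -0.64288$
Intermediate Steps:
$F{\left(I \right)} = -2 + \frac{\left(39 + I\right) \left(I + \frac{41}{I}\right)}{3}$ ($F{\left(I \right)} = -2 + \frac{\left(I + \frac{41}{I}\right) \left(I + 39\right)}{3} = -2 + \frac{\left(I + \frac{41}{I}\right) \left(39 + I\right)}{3} = -2 + \frac{\left(39 + I\right) \left(I + \frac{41}{I}\right)}{3}$)
$\frac{2664 + F{\left(63 \right)}}{-3470 - 4037} = \frac{2664 + \frac{1599 + 63 \left(35 + 63^{2} + 39 \cdot 63\right)}{3 \cdot 63}}{-3470 - 4037} = \frac{2664 + \frac{1}{3} \cdot \frac{1}{63} \left(1599 + 63 \left(35 + 3969 + 2457\right)\right)}{-3470 - 4037} = \frac{2664 + \frac{1}{3} \cdot \frac{1}{63} \left(1599 + 63 \cdot 6461\right)}{-3470 - 4037} = \frac{2664 + \frac{1}{3} \cdot \frac{1}{63} \left(1599 + 407043\right)}{-7507} = \left(2664 + \frac{1}{3} \cdot \frac{1}{63} \cdot 408642\right) \left(- \frac{1}{7507}\right) = \left(2664 + \frac{136214}{63}\right) \left(- \frac{1}{7507}\right) = \frac{304046}{63} \left(- \frac{1}{7507}\right) = - \frac{304046}{472941}$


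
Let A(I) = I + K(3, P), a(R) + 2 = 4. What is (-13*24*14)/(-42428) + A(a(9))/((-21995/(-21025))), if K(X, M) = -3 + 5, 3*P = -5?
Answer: 183213448/46660193 ≈ 3.9265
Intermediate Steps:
P = -5/3 (P = (1/3)*(-5) = -5/3 ≈ -1.6667)
a(R) = 2 (a(R) = -2 + 4 = 2)
K(X, M) = 2
A(I) = 2 + I (A(I) = I + 2 = 2 + I)
(-13*24*14)/(-42428) + A(a(9))/((-21995/(-21025))) = (-13*24*14)/(-42428) + (2 + 2)/((-21995/(-21025))) = -312*14*(-1/42428) + 4/((-21995*(-1/21025))) = -4368*(-1/42428) + 4/(4399/4205) = 1092/10607 + 4*(4205/4399) = 1092/10607 + 16820/4399 = 183213448/46660193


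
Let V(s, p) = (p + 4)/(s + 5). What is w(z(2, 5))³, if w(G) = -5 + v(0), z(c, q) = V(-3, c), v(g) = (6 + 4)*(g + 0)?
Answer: -125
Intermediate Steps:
V(s, p) = (4 + p)/(5 + s)
v(g) = 10*g
z(c, q) = 2 + c/2 (z(c, q) = (4 + c)/(5 - 3) = (4 + c)/2 = 2 + c/2)
w(G) = -5 (w(G) = -5 + 10*0 = -5 + 0 = -5)
w(z(2, 5))³ = (-5)³ = -125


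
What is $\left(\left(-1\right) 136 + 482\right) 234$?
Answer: $80964$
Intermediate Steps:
$\left(\left(-1\right) 136 + 482\right) 234 = \left(-136 + 482\right) 234 = 346 \cdot 234 = 80964$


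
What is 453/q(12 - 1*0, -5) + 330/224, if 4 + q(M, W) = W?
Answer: -16417/336 ≈ -48.860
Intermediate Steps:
q(M, W) = -4 + W
453/q(12 - 1*0, -5) + 330/224 = 453/(-4 - 5) + 330/224 = 453/(-9) + 330*(1/224) = 453*(-⅑) + 165/112 = -151/3 + 165/112 = -16417/336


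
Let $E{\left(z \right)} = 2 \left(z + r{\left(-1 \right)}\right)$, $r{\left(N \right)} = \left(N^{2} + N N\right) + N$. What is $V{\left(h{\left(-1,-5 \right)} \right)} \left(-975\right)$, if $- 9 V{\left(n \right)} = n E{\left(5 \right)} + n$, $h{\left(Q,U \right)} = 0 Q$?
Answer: $0$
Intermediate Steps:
$r{\left(N \right)} = N + 2 N^{2}$ ($r{\left(N \right)} = \left(N^{2} + N^{2}\right) + N = 2 N^{2} + N = N + 2 N^{2}$)
$h{\left(Q,U \right)} = 0$
$E{\left(z \right)} = 2 + 2 z$ ($E{\left(z \right)} = 2 \left(z - \left(1 + 2 \left(-1\right)\right)\right) = 2 \left(z - \left(1 - 2\right)\right) = 2 \left(z - -1\right) = 2 \left(z + 1\right) = 2 \left(1 + z\right) = 2 + 2 z$)
$V{\left(n \right)} = - \frac{13 n}{9}$ ($V{\left(n \right)} = - \frac{n \left(2 + 2 \cdot 5\right) + n}{9} = - \frac{n \left(2 + 10\right) + n}{9} = - \frac{n 12 + n}{9} = - \frac{12 n + n}{9} = - \frac{13 n}{9}$)
$V{\left(h{\left(-1,-5 \right)} \right)} \left(-975\right) = \left(- \frac{13}{9}\right) 0 \left(-975\right) = 0 \left(-975\right) = 0$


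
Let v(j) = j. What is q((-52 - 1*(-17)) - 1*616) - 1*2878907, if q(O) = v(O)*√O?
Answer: -2878907 - 651*I*√651 ≈ -2.8789e+6 - 16610.0*I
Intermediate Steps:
q(O) = O^(3/2) (q(O) = O*√O = O^(3/2))
q((-52 - 1*(-17)) - 1*616) - 1*2878907 = ((-52 - 1*(-17)) - 1*616)^(3/2) - 1*2878907 = ((-52 + 17) - 616)^(3/2) - 2878907 = (-35 - 616)^(3/2) - 2878907 = (-651)^(3/2) - 2878907 = -651*I*√651 - 2878907 = -2878907 - 651*I*√651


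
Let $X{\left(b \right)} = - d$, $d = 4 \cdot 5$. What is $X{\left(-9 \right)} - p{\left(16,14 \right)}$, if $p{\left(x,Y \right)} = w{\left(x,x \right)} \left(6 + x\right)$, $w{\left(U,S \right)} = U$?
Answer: $-372$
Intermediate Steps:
$d = 20$
$X{\left(b \right)} = -20$ ($X{\left(b \right)} = \left(-1\right) 20 = -20$)
$p{\left(x,Y \right)} = x \left(6 + x\right)$
$X{\left(-9 \right)} - p{\left(16,14 \right)} = -20 - 16 \left(6 + 16\right) = -20 - 16 \cdot 22 = -20 - 352 = -372$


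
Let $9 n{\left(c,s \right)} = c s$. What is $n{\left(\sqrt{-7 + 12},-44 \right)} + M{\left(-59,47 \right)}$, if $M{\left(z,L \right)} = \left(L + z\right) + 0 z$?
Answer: $-12 - \frac{44 \sqrt{5}}{9} \approx -22.932$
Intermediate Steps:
$M{\left(z,L \right)} = L + z$ ($M{\left(z,L \right)} = \left(L + z\right) + 0 = L + z$)
$n{\left(c,s \right)} = \frac{c s}{9}$
$n{\left(\sqrt{-7 + 12},-44 \right)} + M{\left(-59,47 \right)} = \frac{1}{9} \sqrt{-7 + 12} \left(-44\right) + \left(47 - 59\right) = \frac{1}{9} \sqrt{5} \left(-44\right) - 12 = - \frac{44 \sqrt{5}}{9} - 12 = -12 - \frac{44 \sqrt{5}}{9}$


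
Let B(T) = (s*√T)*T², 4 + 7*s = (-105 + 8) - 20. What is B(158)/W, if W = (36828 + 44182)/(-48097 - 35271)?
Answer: 125912524496*√158/283535 ≈ 5.5820e+6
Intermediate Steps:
W = -40505/41684 (W = 81010/(-83368) = 81010*(-1/83368) = -40505/41684 ≈ -0.97172)
s = -121/7 (s = -4/7 + ((-105 + 8) - 20)/7 = -4/7 + (-97 - 20)/7 = -4/7 + (⅐)*(-117) = -4/7 - 117/7 = -121/7 ≈ -17.286)
B(T) = -121*T^(5/2)/7 (B(T) = (-121*√T/7)*T² = -121*T^(5/2)/7)
B(158)/W = (-3020644*√158/7)/(-40505/41684) = -3020644*√158/7*(-41684/40505) = 125912524496*√158/283535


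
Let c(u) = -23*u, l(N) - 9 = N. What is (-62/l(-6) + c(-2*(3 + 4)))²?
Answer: 817216/9 ≈ 90802.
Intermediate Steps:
l(N) = 9 + N
(-62/l(-6) + c(-2*(3 + 4)))² = (-62/(9 - 6) - (-46)*(3 + 4))² = (-62/3 - (-46)*7)² = (-62/3 - 23*(-14))² = (-2*31/3 + 322)² = (-62/3 + 322)² = (904/3)² = 817216/9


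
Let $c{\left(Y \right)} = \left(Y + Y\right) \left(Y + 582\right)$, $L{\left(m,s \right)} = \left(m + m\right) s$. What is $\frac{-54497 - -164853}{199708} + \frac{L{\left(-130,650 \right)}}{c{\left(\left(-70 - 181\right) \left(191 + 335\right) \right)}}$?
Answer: $\frac{119693997975479}{216608608333822} \approx 0.55258$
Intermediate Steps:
$L{\left(m,s \right)} = 2 m s$
$c{\left(Y \right)} = 2 Y \left(582 + Y\right)$
$\frac{-54497 - -164853}{199708} + \frac{L{\left(-130,650 \right)}}{c{\left(\left(-70 - 181\right) \left(191 + 335\right) \right)}} = \frac{-54497 - -164853}{199708} + \frac{2 \left(-130\right) 650}{2 \left(-70 - 181\right) \left(191 + 335\right) \left(582 + \left(-70 - 181\right) \left(191 + 335\right)\right)} = \left(-54497 + 164853\right) \frac{1}{199708} - \frac{169000}{2 \left(\left(-251\right) 526\right) \left(582 - 132026\right)} = 110356 \cdot \frac{1}{199708} - \frac{169000}{2 \left(-132026\right) \left(582 - 132026\right)} = \frac{27589}{49927} - \frac{169000}{2 \left(-132026\right) \left(-131444\right)} = \frac{27589}{49927} - \frac{169000}{34708051088} = \frac{27589}{49927} - \frac{21125}{4338506386} = \frac{119693997975479}{216608608333822}$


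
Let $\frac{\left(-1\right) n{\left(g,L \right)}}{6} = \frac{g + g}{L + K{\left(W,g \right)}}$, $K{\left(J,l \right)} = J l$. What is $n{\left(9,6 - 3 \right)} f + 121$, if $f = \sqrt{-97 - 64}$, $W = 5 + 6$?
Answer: $121 - \frac{18 i \sqrt{161}}{17} \approx 121.0 - 13.435 i$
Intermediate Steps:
$W = 11$
$f = i \sqrt{161}$ ($f = \sqrt{-161} = i \sqrt{161} \approx 12.689 i$)
$n{\left(g,L \right)} = - \frac{12 g}{L + 11 g}$ ($n{\left(g,L \right)} = - 6 \frac{g + g}{L + 11 g} = - 6 \frac{2 g}{L + 11 g} = - \frac{12 g}{L + 11 g}$)
$n{\left(9,6 - 3 \right)} f + 121 = \left(-12\right) 9 \frac{1}{\left(6 - 3\right) + 11 \cdot 9} i \sqrt{161} + 121 = \left(-12\right) 9 \frac{1}{\left(6 - 3\right) + 99} i \sqrt{161} + 121 = \left(-12\right) 9 \frac{1}{3 + 99} i \sqrt{161} + 121 = \left(-12\right) 9 \cdot \frac{1}{102} i \sqrt{161} + 121 = - \frac{18 i \sqrt{161}}{17} + 121 = 121 - \frac{18 i \sqrt{161}}{17}$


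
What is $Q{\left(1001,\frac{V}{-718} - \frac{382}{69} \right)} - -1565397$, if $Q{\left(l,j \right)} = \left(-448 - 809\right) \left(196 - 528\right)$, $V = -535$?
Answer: $1982721$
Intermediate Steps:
$Q{\left(l,j \right)} = 417324$ ($Q{\left(l,j \right)} = \left(-1257\right) \left(-332\right) = 417324$)
$Q{\left(1001,\frac{V}{-718} - \frac{382}{69} \right)} - -1565397 = 417324 - -1565397 = 417324 + 1565397 = 1982721$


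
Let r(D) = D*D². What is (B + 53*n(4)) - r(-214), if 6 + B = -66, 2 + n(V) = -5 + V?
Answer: 9800113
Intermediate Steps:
n(V) = -7 + V (n(V) = -2 + (-5 + V) = -7 + V)
B = -72 (B = -6 - 66 = -72)
r(D) = D³
(B + 53*n(4)) - r(-214) = (-72 + 53*(-7 + 4)) - 1*(-214)³ = (-72 + 53*(-3)) - 1*(-9800344) = (-72 - 159) + 9800344 = -231 + 9800344 = 9800113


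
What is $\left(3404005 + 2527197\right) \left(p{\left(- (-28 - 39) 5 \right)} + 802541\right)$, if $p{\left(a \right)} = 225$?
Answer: $4761367304732$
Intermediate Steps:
$\left(3404005 + 2527197\right) \left(p{\left(- (-28 - 39) 5 \right)} + 802541\right) = \left(3404005 + 2527197\right) \left(225 + 802541\right) = 5931202 \cdot 802766 = 4761367304732$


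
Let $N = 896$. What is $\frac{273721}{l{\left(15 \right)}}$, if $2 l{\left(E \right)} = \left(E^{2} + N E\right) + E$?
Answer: $\frac{273721}{6840} \approx 40.018$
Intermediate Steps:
$l{\left(E \right)} = \frac{E^{2}}{2} + \frac{897 E}{2}$ ($l{\left(E \right)} = \frac{\left(E^{2} + 896 E\right) + E}{2} = \frac{E^{2} + 897 E}{2} = \frac{E^{2}}{2} + \frac{897 E}{2}$)
$\frac{273721}{l{\left(15 \right)}} = \frac{273721}{\frac{1}{2} \cdot 15 \left(897 + 15\right)} = \frac{273721}{\frac{1}{2} \cdot 15 \cdot 912} = \frac{273721}{6840}$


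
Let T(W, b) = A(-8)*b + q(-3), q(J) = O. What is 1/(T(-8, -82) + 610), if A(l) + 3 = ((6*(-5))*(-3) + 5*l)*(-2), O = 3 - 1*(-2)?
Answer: 1/9061 ≈ 0.00011036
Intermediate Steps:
O = 5 (O = 3 + 2 = 5)
q(J) = 5
A(l) = -183 - 10*l (A(l) = -3 + ((6*(-5))*(-3) + 5*l)*(-2) = -3 + (-30*(-3) + 5*l)*(-2) = -3 + (90 + 5*l)*(-2) = -3 + (-180 - 10*l) = -183 - 10*l)
T(W, b) = 5 - 103*b (T(W, b) = (-183 - 10*(-8))*b + 5 = (-183 + 80)*b + 5 = -103*b + 5 = 5 - 103*b)
1/(T(-8, -82) + 610) = 1/((5 - 103*(-82)) + 610) = 1/((5 + 8446) + 610) = 1/(8451 + 610) = 1/9061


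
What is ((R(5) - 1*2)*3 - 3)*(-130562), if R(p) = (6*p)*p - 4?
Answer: -56011098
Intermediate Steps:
R(p) = -4 + 6*p² (R(p) = 6*p² - 4 = -4 + 6*p²)
((R(5) - 1*2)*3 - 3)*(-130562) = (((-4 + 6*5²) - 1*2)*3 - 3)*(-130562) = (((-4 + 6*25) - 2)*3 - 3)*(-130562) = (((-4 + 150) - 2)*3 - 3)*(-130562) = ((146 - 2)*3 - 3)*(-130562) = (144*3 - 3)*(-130562) = (432 - 3)*(-130562) = 429*(-130562) = -56011098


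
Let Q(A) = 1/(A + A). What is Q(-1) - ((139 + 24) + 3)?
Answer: -333/2 ≈ -166.50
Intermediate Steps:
Q(A) = 1/(2*A)
Q(-1) - ((139 + 24) + 3) = (1/2)/(-1) - ((139 + 24) + 3) = (1/2)*(-1) - (163 + 3) = -1/2 - 1*166 = -1/2 - 166 = -333/2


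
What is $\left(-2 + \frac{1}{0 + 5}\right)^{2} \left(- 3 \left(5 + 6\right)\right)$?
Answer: $- \frac{2673}{25} \approx -106.92$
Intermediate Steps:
$\left(-2 + \frac{1}{0 + 5}\right)^{2} \left(- 3 \left(5 + 6\right)\right) = \left(-2 + \frac{1}{5}\right)^{2} \left(\left(-3\right) 11\right) = \left(-2 + \frac{1}{5}\right)^{2} \left(-33\right) = \left(- \frac{9}{5}\right)^{2} \left(-33\right) = \frac{81}{25} \left(-33\right) = - \frac{2673}{25}$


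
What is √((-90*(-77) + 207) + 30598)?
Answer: √37735 ≈ 194.25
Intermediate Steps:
√((-90*(-77) + 207) + 30598) = √((6930 + 207) + 30598) = √(7137 + 30598) = √37735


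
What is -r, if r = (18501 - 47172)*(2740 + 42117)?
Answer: 1286095047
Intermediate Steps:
r = -1286095047 (r = -28671*44857 = -1286095047)
-r = -1*(-1286095047) = 1286095047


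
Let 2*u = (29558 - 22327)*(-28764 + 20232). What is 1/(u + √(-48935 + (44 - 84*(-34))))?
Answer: -1142498/35243145361813 - I*√5115/317188308256317 ≈ -3.2418e-8 - 2.2548e-13*I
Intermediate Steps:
u = -30847446 (u = ((29558 - 22327)*(-28764 + 20232))/2 = (7231*(-8532))/2 = (½)*(-61694892) = -30847446)
1/(u + √(-48935 + (44 - 84*(-34)))) = 1/(-30847446 + √(-48935 + (44 - 84*(-34)))) = 1/(-30847446 + √(-48935 + (44 + 2856))) = 1/(-30847446 + √(-48935 + 2900)) = 1/(-30847446 + √(-46035)) = 1/(-30847446 + 3*I*√5115)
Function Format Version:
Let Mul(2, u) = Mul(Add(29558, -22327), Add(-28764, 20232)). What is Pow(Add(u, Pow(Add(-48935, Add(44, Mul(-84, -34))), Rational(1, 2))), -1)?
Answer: Add(Rational(-1142498, 35243145361813), Mul(Rational(-1, 317188308256317), I, Pow(5115, Rational(1, 2)))) ≈ Add(-3.2418e-8, Mul(-2.2548e-13, I))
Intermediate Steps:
u = -30847446 (u = Mul(Rational(1, 2), Mul(Add(29558, -22327), Add(-28764, 20232))) = Mul(Rational(1, 2), Mul(7231, -8532)) = Mul(Rational(1, 2), -61694892) = -30847446)
Pow(Add(u, Pow(Add(-48935, Add(44, Mul(-84, -34))), Rational(1, 2))), -1) = Pow(Add(-30847446, Pow(Add(-48935, Add(44, Mul(-84, -34))), Rational(1, 2))), -1) = Pow(Add(-30847446, Pow(Add(-48935, Add(44, 2856)), Rational(1, 2))), -1) = Pow(Add(-30847446, Pow(Add(-48935, 2900), Rational(1, 2))), -1) = Pow(Add(-30847446, Pow(-46035, Rational(1, 2))), -1) = Pow(Add(-30847446, Mul(3, I, Pow(5115, Rational(1, 2)))), -1)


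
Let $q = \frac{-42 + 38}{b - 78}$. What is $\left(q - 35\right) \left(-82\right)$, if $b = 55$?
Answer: $\frac{65682}{23} \approx 2855.7$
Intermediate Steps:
$q = \frac{4}{23}$ ($q = \frac{-42 + 38}{55 - 78} = - \frac{4}{-23} = \left(-4\right) \left(- \frac{1}{23}\right) = \frac{4}{23} \approx 0.17391$)
$\left(q - 35\right) \left(-82\right) = \left(\frac{4}{23} - 35\right) \left(-82\right) = \left(- \frac{801}{23}\right) \left(-82\right) = \frac{65682}{23}$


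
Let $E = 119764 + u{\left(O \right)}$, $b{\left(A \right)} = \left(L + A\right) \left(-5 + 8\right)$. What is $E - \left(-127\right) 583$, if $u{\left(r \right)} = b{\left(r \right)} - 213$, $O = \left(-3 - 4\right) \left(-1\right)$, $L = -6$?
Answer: $193595$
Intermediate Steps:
$b{\left(A \right)} = -18 + 3 A$ ($b{\left(A \right)} = \left(-6 + A\right) \left(-5 + 8\right) = \left(-6 + A\right) 3 = -18 + 3 A$)
$O = 7$ ($O = \left(-7\right) \left(-1\right) = 7$)
$u{\left(r \right)} = -231 + 3 r$ ($u{\left(r \right)} = \left(-18 + 3 r\right) - 213 = -231 + 3 r$)
$E = 119554$ ($E = 119764 + \left(-231 + 3 \cdot 7\right) = 119764 + \left(-231 + 21\right) = 119764 - 210 = 119554$)
$E - \left(-127\right) 583 = 119554 - \left(-127\right) 583 = 119554 - -74041 = 119554 + 74041 = 193595$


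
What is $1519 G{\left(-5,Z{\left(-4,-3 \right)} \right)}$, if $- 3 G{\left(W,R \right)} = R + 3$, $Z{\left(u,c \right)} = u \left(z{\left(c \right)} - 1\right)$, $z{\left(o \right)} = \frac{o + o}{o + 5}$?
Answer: $- \frac{28861}{3} \approx -9620.3$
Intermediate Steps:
$z{\left(o \right)} = \frac{2 o}{5 + o}$
$Z{\left(u,c \right)} = u \left(-1 + \frac{2 c}{5 + c}\right)$ ($Z{\left(u,c \right)} = u \left(\frac{2 c}{5 + c} - 1\right) = u \left(-1 + \frac{2 c}{5 + c}\right)$)
$G{\left(W,R \right)} = -1 - \frac{R}{3}$ ($G{\left(W,R \right)} = - \frac{R + 3}{3} = - \frac{3 + R}{3} = -1 - \frac{R}{3}$)
$1519 G{\left(-5,Z{\left(-4,-3 \right)} \right)} = 1519 \left(-1 - \frac{\left(-4\right) \frac{1}{5 - 3} \left(-5 - 3\right)}{3}\right) = 1519 \left(-1 - \frac{\left(-4\right) \frac{1}{2} \left(-8\right)}{3}\right) = 1519 \left(-1 - \frac{16}{3}\right) = 1519 \left(- \frac{19}{3}\right) = - \frac{28861}{3}$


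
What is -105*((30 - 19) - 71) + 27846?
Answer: 34146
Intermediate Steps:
-105*((30 - 19) - 71) + 27846 = -105*(11 - 71) + 27846 = -105*(-60) + 27846 = 6300 + 27846 = 34146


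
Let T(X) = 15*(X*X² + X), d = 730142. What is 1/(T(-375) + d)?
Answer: -1/790291108 ≈ -1.2654e-9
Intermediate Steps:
T(X) = 15*X + 15*X³ (T(X) = 15*(X³ + X) = 15*(X + X³) = 15*X + 15*X³)
1/(T(-375) + d) = 1/(15*(-375)*(1 + (-375)²) + 730142) = 1/(15*(-375)*(1 + 140625) + 730142) = 1/(15*(-375)*140626 + 730142) = 1/(-791021250 + 730142) = 1/(-790291108) = -1/790291108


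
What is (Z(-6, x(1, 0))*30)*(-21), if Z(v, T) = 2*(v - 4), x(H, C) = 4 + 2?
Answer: 12600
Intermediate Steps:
x(H, C) = 6
Z(v, T) = -8 + 2*v (Z(v, T) = 2*(-4 + v) = -8 + 2*v)
(Z(-6, x(1, 0))*30)*(-21) = ((-8 + 2*(-6))*30)*(-21) = ((-8 - 12)*30)*(-21) = -20*30*(-21) = -600*(-21) = 12600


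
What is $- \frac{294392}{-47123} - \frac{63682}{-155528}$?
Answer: $\frac{24393542931}{3664472972} \approx 6.6568$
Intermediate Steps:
$- \frac{294392}{-47123} - \frac{63682}{-155528} = \left(-294392\right) \left(- \frac{1}{47123}\right) - - \frac{31841}{77764} = \frac{294392}{47123} + \frac{31841}{77764} = \frac{24393542931}{3664472972}$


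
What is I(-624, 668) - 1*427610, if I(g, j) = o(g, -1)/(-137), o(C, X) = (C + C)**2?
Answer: -60140074/137 ≈ -4.3898e+5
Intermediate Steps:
o(C, X) = 4*C**2 (o(C, X) = (2*C)**2 = 4*C**2)
I(g, j) = -4*g**2/137 (I(g, j) = (4*g**2)/(-137) = (4*g**2)*(-1/137) = -4*g**2/137)
I(-624, 668) - 1*427610 = -4/137*(-624)**2 - 1*427610 = -4/137*389376 - 427610 = -1557504/137 - 427610 = -60140074/137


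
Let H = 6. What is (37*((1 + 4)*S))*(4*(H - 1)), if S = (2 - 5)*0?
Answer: 0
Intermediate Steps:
S = 0 (S = -3*0 = 0)
(37*((1 + 4)*S))*(4*(H - 1)) = (37*((1 + 4)*0))*(4*(6 - 1)) = (37*(5*0))*(4*5) = (37*0)*20 = 0*20 = 0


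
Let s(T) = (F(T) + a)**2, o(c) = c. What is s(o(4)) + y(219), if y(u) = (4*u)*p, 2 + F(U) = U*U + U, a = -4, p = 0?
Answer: 196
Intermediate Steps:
F(U) = -2 + U + U**2 (F(U) = -2 + (U*U + U) = -2 + (U**2 + U) = -2 + (U + U**2) = -2 + U + U**2)
s(T) = (-6 + T + T**2)**2 (s(T) = ((-2 + T + T**2) - 4)**2 = (-6 + T + T**2)**2)
y(u) = 0 (y(u) = (4*u)*0 = 0)
s(o(4)) + y(219) = (-6 + 4 + 4**2)**2 + 0 = (-6 + 4 + 16)**2 + 0 = 14**2 + 0 = 196 + 0 = 196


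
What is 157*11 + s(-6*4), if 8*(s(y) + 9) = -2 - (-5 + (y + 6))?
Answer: 13765/8 ≈ 1720.6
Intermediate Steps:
s(y) = -75/8 - y/8 (s(y) = -9 + (-2 - (-5 + (y + 6)))/8 = -9 + (-2 - (-5 + (6 + y)))/8 = -9 + (-2 - (1 + y))/8 = -9 + (-2 + (-1 - y))/8 = -9 + (-3 - y)/8 = -9 + (-3/8 - y/8) = -75/8 - y/8)
157*11 + s(-6*4) = 157*11 + (-75/8 - (-3)*4/4) = 1727 + (-75/8 - ⅛*(-24)) = 1727 + (-75/8 + 3) = 1727 - 51/8 = 13765/8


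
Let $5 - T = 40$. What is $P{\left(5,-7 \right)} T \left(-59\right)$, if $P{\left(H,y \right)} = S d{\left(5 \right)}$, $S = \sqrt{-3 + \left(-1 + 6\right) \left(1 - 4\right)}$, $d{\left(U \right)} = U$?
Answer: $30975 i \sqrt{2} \approx 43805.0 i$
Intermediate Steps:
$S = 3 i \sqrt{2}$ ($S = \sqrt{-3 + 5 \left(-3\right)} = \sqrt{-3 - 15} = \sqrt{-18} = 3 i \sqrt{2} \approx 4.2426 i$)
$P{\left(H,y \right)} = 15 i \sqrt{2}$ ($P{\left(H,y \right)} = 3 i \sqrt{2} \cdot 5 = 15 i \sqrt{2}$)
$T = -35$ ($T = 5 - 40 = -35$)
$P{\left(5,-7 \right)} T \left(-59\right) = 15 i \sqrt{2} \left(-35\right) \left(-59\right) = - 525 i \sqrt{2} \left(-59\right) = 30975 i \sqrt{2}$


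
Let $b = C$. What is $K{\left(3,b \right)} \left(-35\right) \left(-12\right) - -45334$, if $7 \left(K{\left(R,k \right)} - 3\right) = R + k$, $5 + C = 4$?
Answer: $46714$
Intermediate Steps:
$C = -1$ ($C = -5 + 4 = -1$)
$b = -1$
$K{\left(R,k \right)} = 3 + \frac{R}{7} + \frac{k}{7}$ ($K{\left(R,k \right)} = 3 + \frac{R + k}{7} = 3 + \left(\frac{R}{7} + \frac{k}{7}\right) = 3 + \frac{R}{7} + \frac{k}{7}$)
$K{\left(3,b \right)} \left(-35\right) \left(-12\right) - -45334 = \left(3 + \frac{1}{7} \cdot 3 + \frac{1}{7} \left(-1\right)\right) \left(-35\right) \left(-12\right) - -45334 = \left(3 + \frac{3}{7} - \frac{1}{7}\right) \left(-35\right) \left(-12\right) + 45334 = \frac{23}{7} \left(-35\right) \left(-12\right) + 45334 = \left(-115\right) \left(-12\right) + 45334 = 1380 + 45334 = 46714$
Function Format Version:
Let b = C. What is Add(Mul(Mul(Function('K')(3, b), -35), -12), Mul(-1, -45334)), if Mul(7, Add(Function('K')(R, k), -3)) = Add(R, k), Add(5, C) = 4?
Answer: 46714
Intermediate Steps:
C = -1 (C = Add(-5, 4) = -1)
b = -1
Function('K')(R, k) = Add(3, Mul(Rational(1, 7), R), Mul(Rational(1, 7), k)) (Function('K')(R, k) = Add(3, Mul(Rational(1, 7), Add(R, k))) = Add(3, Add(Mul(Rational(1, 7), R), Mul(Rational(1, 7), k))) = Add(3, Mul(Rational(1, 7), R), Mul(Rational(1, 7), k)))
Add(Mul(Mul(Function('K')(3, b), -35), -12), Mul(-1, -45334)) = Add(Mul(Mul(Add(3, Mul(Rational(1, 7), 3), Mul(Rational(1, 7), -1)), -35), -12), Mul(-1, -45334)) = Add(Mul(Mul(Add(3, Rational(3, 7), Rational(-1, 7)), -35), -12), 45334) = Add(Mul(Mul(Rational(23, 7), -35), -12), 45334) = Add(Mul(-115, -12), 45334) = Add(1380, 45334) = 46714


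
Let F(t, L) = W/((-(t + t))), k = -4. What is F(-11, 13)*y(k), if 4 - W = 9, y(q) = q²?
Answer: -40/11 ≈ -3.6364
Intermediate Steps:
W = -5 (W = 4 - 1*9 = 4 - 9 = -5)
F(t, L) = 5/(2*t) (F(t, L) = -5*(-1/(t + t)) = -5*(-1/(2*t)) = -(-5)/(2*t) = 5/(2*t))
F(-11, 13)*y(k) = ((5/2)/(-11))*(-4)² = ((5/2)*(-1/11))*16 = -5/22*16 = -40/11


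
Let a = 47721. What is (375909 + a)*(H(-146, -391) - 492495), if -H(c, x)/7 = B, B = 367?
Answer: -209723962320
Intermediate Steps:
H(c, x) = -2569 (H(c, x) = -7*367 = -2569)
(375909 + a)*(H(-146, -391) - 492495) = (375909 + 47721)*(-2569 - 492495) = 423630*(-495064) = -209723962320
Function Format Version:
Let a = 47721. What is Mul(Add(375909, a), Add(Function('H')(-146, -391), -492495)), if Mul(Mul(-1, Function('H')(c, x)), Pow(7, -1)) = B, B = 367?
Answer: -209723962320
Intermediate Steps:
Function('H')(c, x) = -2569 (Function('H')(c, x) = Mul(-7, 367) = -2569)
Mul(Add(375909, a), Add(Function('H')(-146, -391), -492495)) = Mul(Add(375909, 47721), Add(-2569, -492495)) = Mul(423630, -495064) = -209723962320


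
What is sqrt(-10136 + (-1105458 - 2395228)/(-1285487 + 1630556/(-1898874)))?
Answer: I*sqrt(15094480387506828552405504770)/1220489736097 ≈ 100.66*I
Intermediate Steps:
sqrt(-10136 + (-1105458 - 2395228)/(-1285487 + 1630556/(-1898874))) = sqrt(-10136 - 3500686/(-1285487 + 1630556*(-1/1898874))) = sqrt(-10136 - 3500686/(-1285487 - 815278/949437)) = sqrt(-10136 - 3500686/(-1220489736097/949437)) = sqrt(-10136 - 3500686*(-949437/1220489736097)) = sqrt(-10136 + 3323680813782/1220489736097) = sqrt(-12367560284265410/1220489736097) = I*sqrt(15094480387506828552405504770)/1220489736097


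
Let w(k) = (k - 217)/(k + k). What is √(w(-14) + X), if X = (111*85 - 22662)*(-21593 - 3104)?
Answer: √1306668909/2 ≈ 18074.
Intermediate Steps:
w(k) = (-217 + k)/(2*k) (w(k) = (-217 + k)/((2*k)) = (-217 + k)*(1/(2*k)) = (-217 + k)/(2*k))
X = 326667219 (X = (9435 - 22662)*(-24697) = -13227*(-24697) = 326667219)
√(w(-14) + X) = √((½)*(-217 - 14)/(-14) + 326667219) = √((½)*(-1/14)*(-231) + 326667219) = √(33/4 + 326667219) = √(1306668909/4) = √1306668909/2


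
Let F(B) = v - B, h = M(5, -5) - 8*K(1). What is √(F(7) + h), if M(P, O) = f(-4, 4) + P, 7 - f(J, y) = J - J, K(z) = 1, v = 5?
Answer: √2 ≈ 1.4142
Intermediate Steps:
f(J, y) = 7 (f(J, y) = 7 - (J - J) = 7 - 1*0 = 7 + 0 = 7)
M(P, O) = 7 + P
h = 4 (h = (7 + 5) - 8*1 = 12 - 8 = 4)
F(B) = 5 - B
√(F(7) + h) = √((5 - 1*7) + 4) = √((5 - 7) + 4) = √(-2 + 4) = √2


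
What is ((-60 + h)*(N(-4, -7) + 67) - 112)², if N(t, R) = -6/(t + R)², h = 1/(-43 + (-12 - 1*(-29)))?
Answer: 168948341948169/9897316 ≈ 1.7070e+7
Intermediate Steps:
h = -1/26 (h = 1/(-43 + (-12 + 29)) = 1/(-43 + 17) = 1/(-26) = -1/26 ≈ -0.038462)
N(t, R) = -6/(R + t)²
((-60 + h)*(N(-4, -7) + 67) - 112)² = ((-60 - 1/26)*(-6/(-7 - 4)² + 67) - 112)² = (-1561*(-6/(-11)² + 67)/26 - 112)² = (-1561*(-6*1/121 + 67)/26 - 112)² = (-1561*(-6/121 + 67)/26 - 112)² = (-1561/26*8101/121 - 112)² = (-12645661/3146 - 112)² = (-12998013/3146)² = 168948341948169/9897316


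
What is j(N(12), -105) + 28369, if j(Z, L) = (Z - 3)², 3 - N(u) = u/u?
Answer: 28370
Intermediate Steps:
N(u) = 2 (N(u) = 3 - u/u = 3 - 1*1 = 3 - 1 = 2)
j(Z, L) = (-3 + Z)²
j(N(12), -105) + 28369 = (-3 + 2)² + 28369 = (-1)² + 28369 = 1 + 28369 = 28370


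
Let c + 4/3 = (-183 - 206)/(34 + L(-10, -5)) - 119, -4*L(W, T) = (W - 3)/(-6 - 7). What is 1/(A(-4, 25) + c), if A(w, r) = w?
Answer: -135/18341 ≈ -0.0073606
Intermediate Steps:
L(W, T) = -3/52 + W/52 (L(W, T) = -(W - 3)/(4*(-6 - 7)) = -(-3 + W)/(4*(-13)) = -(-3 + W)*(-1)/(4*13) = -(3/13 - W/13)/4 = -3/52 + W/52)
c = -17801/135 (c = -4/3 + ((-183 - 206)/(34 + (-3/52 + (1/52)*(-10))) - 119) = -4/3 + (-389/(34 + (-3/52 - 5/26)) - 119) = -4/3 + (-389/(34 - ¼) - 119) = -4/3 + (-389/135/4 - 119) = -4/3 + (-389*4/135 - 119) = -4/3 + (-1556/135 - 119) = -4/3 - 17621/135 = -17801/135 ≈ -131.86)
1/(A(-4, 25) + c) = 1/(-4 - 17801/135) = 1/(-18341/135) = -135/18341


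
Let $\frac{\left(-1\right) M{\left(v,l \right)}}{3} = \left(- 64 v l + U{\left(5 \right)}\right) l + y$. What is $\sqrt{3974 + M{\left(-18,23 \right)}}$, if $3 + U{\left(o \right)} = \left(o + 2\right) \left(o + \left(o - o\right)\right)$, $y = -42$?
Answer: $2 i \sqrt{456583} \approx 1351.4 i$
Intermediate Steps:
$U{\left(o \right)} = -3 + o \left(2 + o\right)$ ($U{\left(o \right)} = -3 + \left(o + 2\right) \left(o + \left(o - o\right)\right) = -3 + \left(2 + o\right) \left(o + 0\right) = -3 + \left(2 + o\right) o = -3 + o \left(2 + o\right)$)
$M{\left(v,l \right)} = 126 - 3 l \left(32 - 64 l v\right)$ ($M{\left(v,l \right)} = - 3 \left(\left(- 64 v l + \left(-3 + 5^{2} + 2 \cdot 5\right)\right) l - 42\right) = - 3 \left(\left(- 64 l v + \left(-3 + 25 + 10\right)\right) l - 42\right) = - 3 \left(\left(- 64 l v + 32\right) l - 42\right) = - 3 \left(\left(32 - 64 l v\right) l - 42\right) = - 3 \left(l \left(32 - 64 l v\right) - 42\right) = - 3 \left(-42 + l \left(32 - 64 l v\right)\right) = 126 - 3 l \left(32 - 64 l v\right)$)
$\sqrt{3974 + M{\left(-18,23 \right)}} = \sqrt{3974 + \left(126 - 2208 + 192 \left(-18\right) 23^{2}\right)} = \sqrt{3974 + \left(126 - 2208 + 192 \left(-18\right) 529\right)} = \sqrt{3974 - 1830306} = \sqrt{-1826332} = 2 i \sqrt{456583}$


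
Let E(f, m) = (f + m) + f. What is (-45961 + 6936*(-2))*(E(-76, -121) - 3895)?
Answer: 249383944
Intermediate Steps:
E(f, m) = m + 2*f
(-45961 + 6936*(-2))*(E(-76, -121) - 3895) = (-45961 + 6936*(-2))*((-121 + 2*(-76)) - 3895) = (-45961 - 13872)*((-121 - 152) - 3895) = -59833*(-273 - 3895) = -59833*(-4168) = 249383944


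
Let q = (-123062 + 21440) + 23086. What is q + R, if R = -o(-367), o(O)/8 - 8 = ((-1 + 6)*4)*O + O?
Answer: -16944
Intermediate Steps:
o(O) = 64 + 168*O (o(O) = 64 + 8*(((-1 + 6)*4)*O + O) = 64 + 8*((5*4)*O + O) = 64 + 8*(20*O + O) = 64 + 8*(21*O) = 64 + 168*O)
q = -78536 (q = -101622 + 23086 = -78536)
R = 61592 (R = -(64 + 168*(-367)) = -(64 - 61656) = -1*(-61592) = 61592)
q + R = -78536 + 61592 = -16944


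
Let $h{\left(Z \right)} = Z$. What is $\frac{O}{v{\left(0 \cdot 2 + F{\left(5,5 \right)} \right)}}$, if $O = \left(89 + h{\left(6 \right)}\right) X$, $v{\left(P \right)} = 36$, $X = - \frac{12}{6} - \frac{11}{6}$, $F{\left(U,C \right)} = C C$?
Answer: $- \frac{2185}{216} \approx -10.116$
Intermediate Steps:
$F{\left(U,C \right)} = C^{2}$
$X = - \frac{23}{6}$ ($X = \left(-12\right) \frac{1}{6} - \frac{11}{6} = -2 - \frac{11}{6} = - \frac{23}{6} \approx -3.8333$)
$O = - \frac{2185}{6}$ ($O = \left(89 + 6\right) \left(- \frac{23}{6}\right) = 95 \left(- \frac{23}{6}\right) = - \frac{2185}{6} \approx -364.17$)
$\frac{O}{v{\left(0 \cdot 2 + F{\left(5,5 \right)} \right)}} = - \frac{2185}{6 \cdot 36} = \left(- \frac{2185}{6}\right) \frac{1}{36} = - \frac{2185}{216}$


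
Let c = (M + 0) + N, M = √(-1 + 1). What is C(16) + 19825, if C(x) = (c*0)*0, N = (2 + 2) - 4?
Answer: 19825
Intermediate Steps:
M = 0 (M = √0 = 0)
N = 0 (N = 4 - 4 = 0)
c = 0 (c = (0 + 0) + 0 = 0 + 0 = 0)
C(x) = 0 (C(x) = (0*0)*0 = 0*0 = 0)
C(16) + 19825 = 0 + 19825 = 19825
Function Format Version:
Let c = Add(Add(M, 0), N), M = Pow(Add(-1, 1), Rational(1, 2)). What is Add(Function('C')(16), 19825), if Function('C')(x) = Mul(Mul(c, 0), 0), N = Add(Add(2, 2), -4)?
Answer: 19825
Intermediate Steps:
M = 0 (M = Pow(0, Rational(1, 2)) = 0)
N = 0 (N = Add(4, -4) = 0)
c = 0 (c = Add(Add(0, 0), 0) = Add(0, 0) = 0)
Function('C')(x) = 0 (Function('C')(x) = Mul(Mul(0, 0), 0) = Mul(0, 0) = 0)
Add(Function('C')(16), 19825) = Add(0, 19825) = 19825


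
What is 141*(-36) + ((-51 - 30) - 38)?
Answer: -5195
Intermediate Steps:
141*(-36) + ((-51 - 30) - 38) = -5076 + (-81 - 38) = -5076 - 119 = -5195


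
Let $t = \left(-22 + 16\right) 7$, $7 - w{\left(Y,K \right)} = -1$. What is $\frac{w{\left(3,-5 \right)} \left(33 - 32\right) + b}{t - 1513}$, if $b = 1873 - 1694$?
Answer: $- \frac{187}{1555} \approx -0.12026$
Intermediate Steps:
$w{\left(Y,K \right)} = 8$ ($w{\left(Y,K \right)} = 7 - -1 = 7 + 1 = 8$)
$t = -42$ ($t = \left(-6\right) 7 = -42$)
$b = 179$ ($b = 1873 - 1694 = 179$)
$\frac{w{\left(3,-5 \right)} \left(33 - 32\right) + b}{t - 1513} = \frac{8 \left(33 - 32\right) + 179}{-42 - 1513} = \frac{8 \cdot 1 + 179}{-1555} = \left(8 + 179\right) \left(- \frac{1}{1555}\right) = 187 \left(- \frac{1}{1555}\right) = - \frac{187}{1555}$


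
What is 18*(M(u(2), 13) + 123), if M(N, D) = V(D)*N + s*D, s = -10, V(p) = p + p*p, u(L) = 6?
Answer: 19530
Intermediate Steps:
V(p) = p + p**2
M(N, D) = -10*D + D*N*(1 + D) (M(N, D) = (D*(1 + D))*N - 10*D = D*N*(1 + D) - 10*D = -10*D + D*N*(1 + D))
18*(M(u(2), 13) + 123) = 18*(13*(-10 + 6*(1 + 13)) + 123) = 18*(13*(-10 + 6*14) + 123) = 18*(13*(-10 + 84) + 123) = 18*(13*74 + 123) = 18*(962 + 123) = 18*1085 = 19530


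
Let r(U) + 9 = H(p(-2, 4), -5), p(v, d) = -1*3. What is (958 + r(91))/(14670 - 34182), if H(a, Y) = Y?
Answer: -118/2439 ≈ -0.048380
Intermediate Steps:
p(v, d) = -3
r(U) = -14 (r(U) = -9 - 5 = -14)
(958 + r(91))/(14670 - 34182) = (958 - 14)/(14670 - 34182) = 944/(-19512) = 944*(-1/19512) = -118/2439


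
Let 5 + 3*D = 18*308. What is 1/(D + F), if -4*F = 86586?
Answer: -6/118801 ≈ -5.0505e-5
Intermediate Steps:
F = -43293/2 (F = -1/4*86586 = -43293/2 ≈ -21647.)
D = 5539/3 (D = -5/3 + (18*308)/3 = -5/3 + (1/3)*5544 = -5/3 + 1848 = 5539/3 ≈ 1846.3)
1/(D + F) = 1/(5539/3 - 43293/2) = 1/(-118801/6) = -6/118801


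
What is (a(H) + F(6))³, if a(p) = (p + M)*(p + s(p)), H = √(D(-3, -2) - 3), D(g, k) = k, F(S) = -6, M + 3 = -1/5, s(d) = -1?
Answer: 198666/125 - 49518*I*√5/125 ≈ 1589.3 - 885.8*I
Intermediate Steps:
M = -16/5 (M = -3 - 1/5 = -3 - 1*⅕ = -3 - ⅕ = -16/5 ≈ -3.2000)
H = I*√5 (H = √(-2 - 3) = √(-5) = I*√5 ≈ 2.2361*I)
a(p) = (-1 + p)*(-16/5 + p) (a(p) = (p - 16/5)*(p - 1) = (-16/5 + p)*(-1 + p) = (-1 + p)*(-16/5 + p))
(a(H) + F(6))³ = ((16/5 + (I*√5)² - 21*I*√5/5) - 6)³ = ((16/5 - 5 - 21*I*√5/5) - 6)³ = ((-9/5 - 21*I*√5/5) - 6)³ = (-39/5 - 21*I*√5/5)³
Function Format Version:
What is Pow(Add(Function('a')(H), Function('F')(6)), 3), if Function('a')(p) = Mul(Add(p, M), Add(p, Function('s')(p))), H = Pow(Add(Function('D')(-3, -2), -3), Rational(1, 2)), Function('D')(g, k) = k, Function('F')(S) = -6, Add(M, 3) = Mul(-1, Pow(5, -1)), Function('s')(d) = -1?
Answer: Add(Rational(198666, 125), Mul(Rational(-49518, 125), I, Pow(5, Rational(1, 2)))) ≈ Add(1589.3, Mul(-885.80, I))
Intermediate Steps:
M = Rational(-16, 5) (M = Add(-3, Mul(-1, Pow(5, -1))) = Add(-3, Mul(-1, Rational(1, 5))) = Add(-3, Rational(-1, 5)) = Rational(-16, 5) ≈ -3.2000)
H = Mul(I, Pow(5, Rational(1, 2))) (H = Pow(Add(-2, -3), Rational(1, 2)) = Pow(-5, Rational(1, 2)) = Mul(I, Pow(5, Rational(1, 2))) ≈ Mul(2.2361, I))
Function('a')(p) = Mul(Add(-1, p), Add(Rational(-16, 5), p)) (Function('a')(p) = Mul(Add(p, Rational(-16, 5)), Add(p, -1)) = Mul(Add(Rational(-16, 5), p), Add(-1, p)) = Mul(Add(-1, p), Add(Rational(-16, 5), p)))
Pow(Add(Function('a')(H), Function('F')(6)), 3) = Pow(Add(Add(Rational(16, 5), Pow(Mul(I, Pow(5, Rational(1, 2))), 2), Mul(Rational(-21, 5), Mul(I, Pow(5, Rational(1, 2))))), -6), 3) = Pow(Add(Add(Rational(16, 5), -5, Mul(Rational(-21, 5), I, Pow(5, Rational(1, 2)))), -6), 3) = Pow(Add(Add(Rational(-9, 5), Mul(Rational(-21, 5), I, Pow(5, Rational(1, 2)))), -6), 3) = Pow(Add(Rational(-39, 5), Mul(Rational(-21, 5), I, Pow(5, Rational(1, 2)))), 3)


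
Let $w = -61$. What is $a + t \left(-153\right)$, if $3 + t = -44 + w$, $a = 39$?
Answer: $16563$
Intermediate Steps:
$t = -108$ ($t = -3 - 105 = -108$)
$a + t \left(-153\right) = 39 - -16524 = 39 + 16524 = 16563$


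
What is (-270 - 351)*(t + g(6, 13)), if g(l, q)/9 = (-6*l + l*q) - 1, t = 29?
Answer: -247158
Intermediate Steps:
g(l, q) = -9 - 54*l + 9*l*q (g(l, q) = 9*((-6*l + l*q) - 1) = 9*(-1 - 6*l + l*q) = -9 - 54*l + 9*l*q)
(-270 - 351)*(t + g(6, 13)) = (-270 - 351)*(29 + (-9 - 54*6 + 9*6*13)) = -621*(29 + (-9 - 324 + 702)) = -621*(29 + 369) = -621*398 = -247158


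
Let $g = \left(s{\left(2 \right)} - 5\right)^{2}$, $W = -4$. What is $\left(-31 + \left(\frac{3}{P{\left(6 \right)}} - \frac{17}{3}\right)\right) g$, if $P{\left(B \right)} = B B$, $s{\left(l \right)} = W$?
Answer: $- \frac{11853}{4} \approx -2963.3$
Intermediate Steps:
$s{\left(l \right)} = -4$
$g = 81$ ($g = \left(-4 - 5\right)^{2} = \left(-9\right)^{2} = 81$)
$P{\left(B \right)} = B^{2}$
$\left(-31 + \left(\frac{3}{P{\left(6 \right)}} - \frac{17}{3}\right)\right) g = \left(-31 + \left(\frac{3}{6^{2}} - \frac{17}{3}\right)\right) 81 = \left(-31 + \left(\frac{3}{36} - \frac{17}{3}\right)\right) 81 = \left(-31 + \left(3 \cdot \frac{1}{36} - \frac{17}{3}\right)\right) 81 = \left(-31 + \left(\frac{1}{12} - \frac{17}{3}\right)\right) 81 = \left(-31 - \frac{67}{12}\right) 81 = \left(- \frac{439}{12}\right) 81 = - \frac{11853}{4}$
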